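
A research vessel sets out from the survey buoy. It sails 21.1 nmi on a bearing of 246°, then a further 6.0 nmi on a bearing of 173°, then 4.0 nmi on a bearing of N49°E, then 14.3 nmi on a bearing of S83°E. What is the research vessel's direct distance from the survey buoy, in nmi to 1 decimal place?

13.7 nmi

Leg 1 (246°, 21.1 nmi): east 21.1 sin 246° = -19.28, north 21.1 cos 246° = -8.58
Leg 2 (173°, 6.0 nmi): east 6.0 sin 173° = 0.73, north 6.0 cos 173° = -5.96
Leg 3 (N49°E, 4.0 nmi): east 4.0 sin 49° = 3.02, north 4.0 cos 49° = 2.62
Leg 4 (S83°E, 14.3 nmi): east 14.3 sin 97° = 14.19, north 14.3 cos 97° = -1.74
Net: -1.33 east, -13.66 north. Distance = √((-1.33)² + (-13.66)²) = 13.721 nmi.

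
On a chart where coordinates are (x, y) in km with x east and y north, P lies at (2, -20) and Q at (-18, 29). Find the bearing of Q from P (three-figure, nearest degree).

Δeast = -18 − 2 = -20.00; Δnorth = 29 − -20 = 49.00.
Bearing = atan2(Δeast, Δnorth) mod 360° = 337.80° ≈ 338°.

338°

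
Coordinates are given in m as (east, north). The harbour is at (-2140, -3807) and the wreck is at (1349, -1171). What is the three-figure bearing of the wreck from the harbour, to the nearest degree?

053°

Δeast = 1349 − -2140 = 3489.00; Δnorth = -1171 − -3807 = 2636.00.
Bearing = atan2(Δeast, Δnorth) mod 360° = 52.93° ≈ 053°.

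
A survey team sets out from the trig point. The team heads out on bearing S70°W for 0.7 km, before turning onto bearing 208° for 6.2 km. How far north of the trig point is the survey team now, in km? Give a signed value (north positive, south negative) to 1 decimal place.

-5.7 km

Leg 1 (S70°W, 0.7 km): east 0.7 sin 250° = -0.66, north 0.7 cos 250° = -0.24
Leg 2 (208°, 6.2 km): east 6.2 sin 208° = -2.91, north 6.2 cos 208° = -5.47
Net north component: -5.71 km.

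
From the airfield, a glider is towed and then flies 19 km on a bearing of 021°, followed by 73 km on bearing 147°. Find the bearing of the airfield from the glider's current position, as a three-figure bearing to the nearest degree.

Leg 1 (021°, 19 km): east 19 sin 21° = 6.81, north 19 cos 21° = 17.74
Leg 2 (147°, 73 km): east 73 sin 147° = 39.76, north 73 cos 147° = -61.22
Net displacement: 46.57 east, -43.48 north. Direction back to start is (-46.57, 43.48): bearing = atan2(-46.57, 43.48) mod 360° = 313.04° ≈ 313°.

313°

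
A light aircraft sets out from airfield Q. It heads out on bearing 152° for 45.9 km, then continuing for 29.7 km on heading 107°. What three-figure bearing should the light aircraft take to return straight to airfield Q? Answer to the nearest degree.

315°

Leg 1 (152°, 45.9 km): east 45.9 sin 152° = 21.55, north 45.9 cos 152° = -40.53
Leg 2 (107°, 29.7 km): east 29.7 sin 107° = 28.40, north 29.7 cos 107° = -8.68
Net displacement: 49.95 east, -49.21 north. Direction back to start is (-49.95, 49.21): bearing = atan2(-49.95, 49.21) mod 360° = 314.57° ≈ 315°.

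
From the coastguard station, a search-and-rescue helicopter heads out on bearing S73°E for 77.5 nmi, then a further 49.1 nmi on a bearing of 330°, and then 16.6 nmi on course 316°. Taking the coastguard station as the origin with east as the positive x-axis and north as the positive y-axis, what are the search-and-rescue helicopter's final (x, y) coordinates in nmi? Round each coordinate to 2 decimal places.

(38.03, 31.80)

Leg 1 (S73°E, 77.5 nmi): east 77.5 sin 107° = 74.11, north 77.5 cos 107° = -22.66
Leg 2 (330°, 49.1 nmi): east 49.1 sin 330° = -24.55, north 49.1 cos 330° = 42.52
Leg 3 (316°, 16.6 nmi): east 16.6 sin 316° = -11.53, north 16.6 cos 316° = 11.94
Summing: 38.03 nmi east, 31.80 nmi north → (38.03, 31.80).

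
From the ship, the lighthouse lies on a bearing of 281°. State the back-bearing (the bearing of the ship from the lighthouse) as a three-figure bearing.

Back-bearing = 281° − 180° = 101°.

101°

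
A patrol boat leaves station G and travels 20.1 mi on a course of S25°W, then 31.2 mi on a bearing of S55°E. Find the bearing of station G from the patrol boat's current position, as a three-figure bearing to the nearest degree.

335°

Leg 1 (S25°W, 20.1 mi): east 20.1 sin 205° = -8.49, north 20.1 cos 205° = -18.22
Leg 2 (S55°E, 31.2 mi): east 31.2 sin 125° = 25.56, north 31.2 cos 125° = -17.90
Net displacement: 17.06 east, -36.11 north. Direction back to start is (-17.06, 36.11): bearing = atan2(-17.06, 36.11) mod 360° = 334.71° ≈ 335°.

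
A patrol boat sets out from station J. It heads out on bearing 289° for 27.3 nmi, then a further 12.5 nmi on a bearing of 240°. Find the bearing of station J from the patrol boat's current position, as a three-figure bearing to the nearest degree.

Leg 1 (289°, 27.3 nmi): east 27.3 sin 289° = -25.81, north 27.3 cos 289° = 8.89
Leg 2 (240°, 12.5 nmi): east 12.5 sin 240° = -10.83, north 12.5 cos 240° = -6.25
Net displacement: -36.64 east, 2.64 north. Direction back to start is (36.64, -2.64): bearing = atan2(36.64, -2.64) mod 360° = 94.12° ≈ 094°.

094°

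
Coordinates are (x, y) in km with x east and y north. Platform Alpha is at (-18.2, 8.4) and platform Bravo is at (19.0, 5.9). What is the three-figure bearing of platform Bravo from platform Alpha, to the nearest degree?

094°

Δeast = 19.0 − -18.2 = 37.20; Δnorth = 5.9 − 8.4 = -2.50.
Bearing = atan2(Δeast, Δnorth) mod 360° = 93.84° ≈ 094°.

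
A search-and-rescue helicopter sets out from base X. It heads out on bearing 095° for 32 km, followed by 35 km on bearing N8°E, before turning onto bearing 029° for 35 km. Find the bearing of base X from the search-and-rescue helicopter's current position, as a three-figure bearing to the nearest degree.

221°

Leg 1 (095°, 32 km): east 32 sin 95° = 31.88, north 32 cos 95° = -2.79
Leg 2 (N8°E, 35 km): east 35 sin 8° = 4.87, north 35 cos 8° = 34.66
Leg 3 (029°, 35 km): east 35 sin 29° = 16.97, north 35 cos 29° = 30.61
Net displacement: 53.72 east, 62.48 north. Direction back to start is (-53.72, -62.48): bearing = atan2(-53.72, -62.48) mod 360° = 220.69° ≈ 221°.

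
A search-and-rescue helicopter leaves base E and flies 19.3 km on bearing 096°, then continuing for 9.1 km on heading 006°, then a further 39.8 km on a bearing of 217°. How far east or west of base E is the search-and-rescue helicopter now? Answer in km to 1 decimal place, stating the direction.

Leg 1 (096°, 19.3 km): east 19.3 sin 96° = 19.19, north 19.3 cos 96° = -2.02
Leg 2 (006°, 9.1 km): east 9.1 sin 6° = 0.95, north 9.1 cos 6° = 9.05
Leg 3 (217°, 39.8 km): east 39.8 sin 217° = -23.95, north 39.8 cos 217° = -31.79
Net east component: -3.81 km.

3.8 km west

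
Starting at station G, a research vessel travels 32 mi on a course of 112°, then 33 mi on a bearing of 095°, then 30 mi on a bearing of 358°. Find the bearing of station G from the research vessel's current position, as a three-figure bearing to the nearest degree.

Leg 1 (112°, 32 mi): east 32 sin 112° = 29.67, north 32 cos 112° = -11.99
Leg 2 (095°, 33 mi): east 33 sin 95° = 32.87, north 33 cos 95° = -2.88
Leg 3 (358°, 30 mi): east 30 sin 358° = -1.05, north 30 cos 358° = 29.98
Net displacement: 61.50 east, 15.12 north. Direction back to start is (-61.50, -15.12): bearing = atan2(-61.50, -15.12) mod 360° = 256.19° ≈ 256°.

256°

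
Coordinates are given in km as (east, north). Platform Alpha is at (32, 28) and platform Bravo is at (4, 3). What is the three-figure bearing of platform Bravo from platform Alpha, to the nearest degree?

228°

Δeast = 4 − 32 = -28.00; Δnorth = 3 − 28 = -25.00.
Bearing = atan2(Δeast, Δnorth) mod 360° = 228.24° ≈ 228°.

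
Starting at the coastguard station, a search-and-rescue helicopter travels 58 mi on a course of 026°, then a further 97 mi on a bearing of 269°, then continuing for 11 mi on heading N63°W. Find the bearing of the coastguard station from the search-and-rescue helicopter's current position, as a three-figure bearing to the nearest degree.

Leg 1 (026°, 58 mi): east 58 sin 26° = 25.43, north 58 cos 26° = 52.13
Leg 2 (269°, 97 mi): east 97 sin 269° = -96.99, north 97 cos 269° = -1.69
Leg 3 (N63°W, 11 mi): east 11 sin 297° = -9.80, north 11 cos 297° = 4.99
Net displacement: -81.36 east, 55.43 north. Direction back to start is (81.36, -55.43): bearing = atan2(81.36, -55.43) mod 360° = 124.27° ≈ 124°.

124°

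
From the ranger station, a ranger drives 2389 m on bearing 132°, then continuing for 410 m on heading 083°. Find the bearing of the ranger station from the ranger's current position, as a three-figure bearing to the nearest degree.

Leg 1 (132°, 2389 m): east 2389 sin 132° = 1775.37, north 2389 cos 132° = -1598.55
Leg 2 (083°, 410 m): east 410 sin 83° = 406.94, north 410 cos 83° = 49.97
Net displacement: 2182.32 east, -1548.59 north. Direction back to start is (-2182.32, 1548.59): bearing = atan2(-2182.32, 1548.59) mod 360° = 305.36° ≈ 305°.

305°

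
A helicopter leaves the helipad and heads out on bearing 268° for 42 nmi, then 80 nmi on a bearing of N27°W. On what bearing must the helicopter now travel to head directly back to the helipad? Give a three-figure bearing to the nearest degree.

132°

Leg 1 (268°, 42 nmi): east 42 sin 268° = -41.97, north 42 cos 268° = -1.47
Leg 2 (N27°W, 80 nmi): east 80 sin 333° = -36.32, north 80 cos 333° = 71.28
Net displacement: -78.29 east, 69.81 north. Direction back to start is (78.29, -69.81): bearing = atan2(78.29, -69.81) mod 360° = 131.72° ≈ 132°.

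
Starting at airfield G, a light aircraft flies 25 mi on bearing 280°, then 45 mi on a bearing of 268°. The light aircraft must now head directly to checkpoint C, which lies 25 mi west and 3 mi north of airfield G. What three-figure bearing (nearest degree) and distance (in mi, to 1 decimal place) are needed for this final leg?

090°, 44.6 mi

Leg 1 (280°, 25 mi): east 25 sin 280° = -24.62, north 25 cos 280° = 4.34
Leg 2 (268°, 45 mi): east 45 sin 268° = -44.97, north 45 cos 268° = -1.57
Current position: (-69.59, 2.77). Target: (-25, 3). Remaining: Δeast = 44.59, Δnorth = 0.23.
Bearing = atan2(44.59, 0.23) mod 360° = 89.71°; distance = √((44.59)² + (0.23)²) = 44.593 mi.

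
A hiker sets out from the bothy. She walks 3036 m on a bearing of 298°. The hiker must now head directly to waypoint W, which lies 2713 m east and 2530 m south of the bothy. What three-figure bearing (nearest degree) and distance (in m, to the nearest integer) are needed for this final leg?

126°, 6688 m

Leg 1 (298°, 3036 m): east 3036 sin 298° = -2680.63, north 3036 cos 298° = 1425.32
Current position: (-2680.63, 1425.32). Target: (2713, -2530). Remaining: Δeast = 5393.63, Δnorth = -3955.32.
Bearing = atan2(5393.63, -3955.32) mod 360° = 126.25°; distance = √((5393.63)² + (-3955.32)²) = 6688.479 m.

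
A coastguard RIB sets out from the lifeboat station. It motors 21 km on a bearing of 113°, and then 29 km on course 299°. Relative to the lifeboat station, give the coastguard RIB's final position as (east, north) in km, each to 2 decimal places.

(-6.03, 5.85)

Leg 1 (113°, 21 km): east 21 sin 113° = 19.33, north 21 cos 113° = -8.21
Leg 2 (299°, 29 km): east 29 sin 299° = -25.36, north 29 cos 299° = 14.06
Summing: -6.03 km east, 5.85 km north → (-6.03, 5.85).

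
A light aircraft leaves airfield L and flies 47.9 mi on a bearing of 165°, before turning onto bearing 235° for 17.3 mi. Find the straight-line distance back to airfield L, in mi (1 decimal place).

Leg 1 (165°, 47.9 mi): east 47.9 sin 165° = 12.40, north 47.9 cos 165° = -46.27
Leg 2 (235°, 17.3 mi): east 17.3 sin 235° = -14.17, north 17.3 cos 235° = -9.92
Net: -1.77 east, -56.19 north. Distance = √((-1.77)² + (-56.19)²) = 56.219 mi.

56.2 mi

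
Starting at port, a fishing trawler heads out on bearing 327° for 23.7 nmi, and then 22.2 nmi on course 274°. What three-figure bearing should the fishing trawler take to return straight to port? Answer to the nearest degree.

Leg 1 (327°, 23.7 nmi): east 23.7 sin 327° = -12.91, north 23.7 cos 327° = 19.88
Leg 2 (274°, 22.2 nmi): east 22.2 sin 274° = -22.15, north 22.2 cos 274° = 1.55
Net displacement: -35.05 east, 21.43 north. Direction back to start is (35.05, -21.43): bearing = atan2(35.05, -21.43) mod 360° = 121.43° ≈ 121°.

121°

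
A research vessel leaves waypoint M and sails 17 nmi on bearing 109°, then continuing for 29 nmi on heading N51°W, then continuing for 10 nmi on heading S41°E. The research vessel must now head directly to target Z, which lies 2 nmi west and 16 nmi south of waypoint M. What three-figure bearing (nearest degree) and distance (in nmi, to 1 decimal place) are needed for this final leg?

186°, 21.3 nmi

Leg 1 (109°, 17 nmi): east 17 sin 109° = 16.07, north 17 cos 109° = -5.53
Leg 2 (N51°W, 29 nmi): east 29 sin 309° = -22.54, north 29 cos 309° = 18.25
Leg 3 (S41°E, 10 nmi): east 10 sin 139° = 6.56, north 10 cos 139° = -7.55
Current position: (0.10, 5.17). Target: (-2, -16). Remaining: Δeast = -2.10, Δnorth = -21.17.
Bearing = atan2(-2.10, -21.17) mod 360° = 185.66°; distance = √((-2.10)² + (-21.17)²) = 21.272 nmi.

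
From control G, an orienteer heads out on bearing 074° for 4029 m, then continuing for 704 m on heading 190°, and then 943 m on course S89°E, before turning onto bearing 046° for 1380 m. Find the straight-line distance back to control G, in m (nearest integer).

Leg 1 (074°, 4029 m): east 4029 sin 74° = 3872.92, north 4029 cos 74° = 1110.54
Leg 2 (190°, 704 m): east 704 sin 190° = -122.25, north 704 cos 190° = -693.30
Leg 3 (S89°E, 943 m): east 943 sin 91° = 942.86, north 943 cos 91° = -16.46
Leg 4 (046°, 1380 m): east 1380 sin 46° = 992.69, north 1380 cos 46° = 958.63
Net: 5686.22 east, 1359.41 north. Distance = √((5686.22)² + (1359.41)²) = 5846.460 m.

5846 m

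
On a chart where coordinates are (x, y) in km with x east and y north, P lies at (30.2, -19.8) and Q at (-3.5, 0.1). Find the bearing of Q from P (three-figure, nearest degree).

Δeast = -3.5 − 30.2 = -33.70; Δnorth = 0.1 − -19.8 = 19.90.
Bearing = atan2(Δeast, Δnorth) mod 360° = 300.56° ≈ 301°.

301°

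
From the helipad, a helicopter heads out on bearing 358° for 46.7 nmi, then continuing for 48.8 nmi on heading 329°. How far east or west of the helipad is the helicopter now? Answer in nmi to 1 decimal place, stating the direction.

Leg 1 (358°, 46.7 nmi): east 46.7 sin 358° = -1.63, north 46.7 cos 358° = 46.67
Leg 2 (329°, 48.8 nmi): east 48.8 sin 329° = -25.13, north 48.8 cos 329° = 41.83
Net east component: -26.76 nmi.

26.8 nmi west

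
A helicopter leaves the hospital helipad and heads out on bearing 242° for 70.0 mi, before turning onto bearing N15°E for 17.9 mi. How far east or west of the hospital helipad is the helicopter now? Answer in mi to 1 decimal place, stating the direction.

57.2 mi west

Leg 1 (242°, 70.0 mi): east 70.0 sin 242° = -61.81, north 70.0 cos 242° = -32.86
Leg 2 (N15°E, 17.9 mi): east 17.9 sin 15° = 4.63, north 17.9 cos 15° = 17.29
Net east component: -57.17 mi.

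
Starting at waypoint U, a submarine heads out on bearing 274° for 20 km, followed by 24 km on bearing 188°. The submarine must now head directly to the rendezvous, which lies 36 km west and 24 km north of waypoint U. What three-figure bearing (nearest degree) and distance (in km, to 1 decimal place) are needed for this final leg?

Leg 1 (274°, 20 km): east 20 sin 274° = -19.95, north 20 cos 274° = 1.40
Leg 2 (188°, 24 km): east 24 sin 188° = -3.34, north 24 cos 188° = -23.77
Current position: (-23.29, -22.37). Target: (-36, 24). Remaining: Δeast = -12.71, Δnorth = 46.37.
Bearing = atan2(-12.71, 46.37) mod 360° = 344.67°; distance = √((-12.71)² + (46.37)²) = 48.081 km.

345°, 48.1 km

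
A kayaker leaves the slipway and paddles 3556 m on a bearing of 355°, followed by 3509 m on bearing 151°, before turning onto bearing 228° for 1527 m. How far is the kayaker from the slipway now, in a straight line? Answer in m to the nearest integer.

Leg 1 (355°, 3556 m): east 3556 sin 355° = -309.93, north 3556 cos 355° = 3542.47
Leg 2 (151°, 3509 m): east 3509 sin 151° = 1701.20, north 3509 cos 151° = -3069.04
Leg 3 (228°, 1527 m): east 1527 sin 228° = -1134.78, north 1527 cos 228° = -1021.76
Net: 256.49 east, -548.33 north. Distance = √((256.49)² + (-548.33)²) = 605.357 m.

605 m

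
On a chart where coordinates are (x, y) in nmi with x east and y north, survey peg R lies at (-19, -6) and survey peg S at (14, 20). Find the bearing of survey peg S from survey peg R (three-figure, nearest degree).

Δeast = 14 − -19 = 33.00; Δnorth = 20 − -6 = 26.00.
Bearing = atan2(Δeast, Δnorth) mod 360° = 51.77° ≈ 052°.

052°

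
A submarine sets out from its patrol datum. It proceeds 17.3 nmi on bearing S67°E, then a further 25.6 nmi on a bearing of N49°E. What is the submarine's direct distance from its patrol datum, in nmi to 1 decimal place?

36.6 nmi

Leg 1 (S67°E, 17.3 nmi): east 17.3 sin 113° = 15.92, north 17.3 cos 113° = -6.76
Leg 2 (N49°E, 25.6 nmi): east 25.6 sin 49° = 19.32, north 25.6 cos 49° = 16.80
Net: 35.25 east, 10.04 north. Distance = √((35.25)² + (10.04)²) = 36.646 nmi.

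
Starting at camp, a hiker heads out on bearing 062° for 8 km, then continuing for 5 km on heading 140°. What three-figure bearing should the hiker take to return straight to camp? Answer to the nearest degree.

270°

Leg 1 (062°, 8 km): east 8 sin 62° = 7.06, north 8 cos 62° = 3.76
Leg 2 (140°, 5 km): east 5 sin 140° = 3.21, north 5 cos 140° = -3.83
Net displacement: 10.28 east, -0.07 north. Direction back to start is (-10.28, 0.07): bearing = atan2(-10.28, 0.07) mod 360° = 270.42° ≈ 270°.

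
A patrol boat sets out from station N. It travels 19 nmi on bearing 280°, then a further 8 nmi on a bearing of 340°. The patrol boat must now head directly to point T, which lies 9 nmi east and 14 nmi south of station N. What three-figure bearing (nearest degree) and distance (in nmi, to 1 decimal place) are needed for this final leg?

Leg 1 (280°, 19 nmi): east 19 sin 280° = -18.71, north 19 cos 280° = 3.30
Leg 2 (340°, 8 nmi): east 8 sin 340° = -2.74, north 8 cos 340° = 7.52
Current position: (-21.45, 10.82). Target: (9, -14). Remaining: Δeast = 30.45, Δnorth = -24.82.
Bearing = atan2(30.45, -24.82) mod 360° = 129.18°; distance = √((30.45)² + (-24.82)²) = 39.280 nmi.

129°, 39.3 nmi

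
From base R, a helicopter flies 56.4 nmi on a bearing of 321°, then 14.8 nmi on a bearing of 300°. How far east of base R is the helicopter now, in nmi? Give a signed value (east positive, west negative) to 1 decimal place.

Leg 1 (321°, 56.4 nmi): east 56.4 sin 321° = -35.49, north 56.4 cos 321° = 43.83
Leg 2 (300°, 14.8 nmi): east 14.8 sin 300° = -12.82, north 14.8 cos 300° = 7.40
Net east component: -48.31 nmi.

-48.3 nmi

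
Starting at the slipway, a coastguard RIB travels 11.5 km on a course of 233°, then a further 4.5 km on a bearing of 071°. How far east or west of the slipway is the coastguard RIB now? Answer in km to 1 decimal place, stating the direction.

Leg 1 (233°, 11.5 km): east 11.5 sin 233° = -9.18, north 11.5 cos 233° = -6.92
Leg 2 (071°, 4.5 km): east 4.5 sin 71° = 4.25, north 4.5 cos 71° = 1.47
Net east component: -4.93 km.

4.9 km west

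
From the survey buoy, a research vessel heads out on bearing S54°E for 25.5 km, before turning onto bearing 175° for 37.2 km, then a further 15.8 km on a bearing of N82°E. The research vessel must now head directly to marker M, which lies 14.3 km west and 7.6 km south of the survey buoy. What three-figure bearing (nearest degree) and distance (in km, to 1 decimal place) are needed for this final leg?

308°, 68.4 km

Leg 1 (S54°E, 25.5 km): east 25.5 sin 126° = 20.63, north 25.5 cos 126° = -14.99
Leg 2 (175°, 37.2 km): east 37.2 sin 175° = 3.24, north 37.2 cos 175° = -37.06
Leg 3 (N82°E, 15.8 km): east 15.8 sin 82° = 15.65, north 15.8 cos 82° = 2.20
Current position: (39.52, -49.85). Target: (-14.3, -7.6). Remaining: Δeast = -53.82, Δnorth = 42.25.
Bearing = atan2(-53.82, 42.25) mod 360° = 308.13°; distance = √((-53.82)² + (42.25)²) = 68.420 km.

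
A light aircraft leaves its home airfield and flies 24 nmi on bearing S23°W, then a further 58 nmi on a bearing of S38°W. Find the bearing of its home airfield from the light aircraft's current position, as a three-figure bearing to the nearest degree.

Leg 1 (S23°W, 24 nmi): east 24 sin 203° = -9.38, north 24 cos 203° = -22.09
Leg 2 (S38°W, 58 nmi): east 58 sin 218° = -35.71, north 58 cos 218° = -45.70
Net displacement: -45.09 east, -67.80 north. Direction back to start is (45.09, 67.80): bearing = atan2(45.09, 67.80) mod 360° = 33.62° ≈ 034°.

034°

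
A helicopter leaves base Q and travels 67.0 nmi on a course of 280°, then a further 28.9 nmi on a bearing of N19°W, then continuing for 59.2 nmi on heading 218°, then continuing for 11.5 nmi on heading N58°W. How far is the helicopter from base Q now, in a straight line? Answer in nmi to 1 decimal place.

121.6 nmi

Leg 1 (280°, 67.0 nmi): east 67.0 sin 280° = -65.98, north 67.0 cos 280° = 11.63
Leg 2 (N19°W, 28.9 nmi): east 28.9 sin 341° = -9.41, north 28.9 cos 341° = 27.33
Leg 3 (218°, 59.2 nmi): east 59.2 sin 218° = -36.45, north 59.2 cos 218° = -46.65
Leg 4 (N58°W, 11.5 nmi): east 11.5 sin 302° = -9.75, north 11.5 cos 302° = 6.09
Net: -121.59 east, -1.60 north. Distance = √((-121.59)² + (-1.60)²) = 121.601 nmi.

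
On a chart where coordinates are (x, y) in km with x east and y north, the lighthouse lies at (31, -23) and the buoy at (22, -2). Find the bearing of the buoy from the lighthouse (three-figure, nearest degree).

Δeast = 22 − 31 = -9.00; Δnorth = -2 − -23 = 21.00.
Bearing = atan2(Δeast, Δnorth) mod 360° = 336.80° ≈ 337°.

337°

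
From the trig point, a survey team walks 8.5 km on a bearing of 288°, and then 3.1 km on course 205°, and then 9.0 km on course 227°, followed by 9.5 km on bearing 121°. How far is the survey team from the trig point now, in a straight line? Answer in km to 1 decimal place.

Leg 1 (288°, 8.5 km): east 8.5 sin 288° = -8.08, north 8.5 cos 288° = 2.63
Leg 2 (205°, 3.1 km): east 3.1 sin 205° = -1.31, north 3.1 cos 205° = -2.81
Leg 3 (227°, 9.0 km): east 9.0 sin 227° = -6.58, north 9.0 cos 227° = -6.14
Leg 4 (121°, 9.5 km): east 9.5 sin 121° = 8.14, north 9.5 cos 121° = -4.89
Net: -7.83 east, -11.21 north. Distance = √((-7.83)² + (-11.21)²) = 13.679 km.

13.7 km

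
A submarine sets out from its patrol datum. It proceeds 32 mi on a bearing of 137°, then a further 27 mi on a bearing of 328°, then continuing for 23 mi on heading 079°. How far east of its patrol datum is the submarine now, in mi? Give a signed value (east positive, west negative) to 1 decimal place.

Leg 1 (137°, 32 mi): east 32 sin 137° = 21.82, north 32 cos 137° = -23.40
Leg 2 (328°, 27 mi): east 27 sin 328° = -14.31, north 27 cos 328° = 22.90
Leg 3 (079°, 23 mi): east 23 sin 79° = 22.58, north 23 cos 79° = 4.39
Net east component: 30.09 mi.

30.1 mi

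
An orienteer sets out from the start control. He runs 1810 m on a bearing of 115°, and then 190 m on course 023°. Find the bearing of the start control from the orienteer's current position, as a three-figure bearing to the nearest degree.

Leg 1 (115°, 1810 m): east 1810 sin 115° = 1640.42, north 1810 cos 115° = -764.94
Leg 2 (023°, 190 m): east 190 sin 23° = 74.24, north 190 cos 23° = 174.90
Net displacement: 1714.66 east, -590.04 north. Direction back to start is (-1714.66, 590.04): bearing = atan2(-1714.66, 590.04) mod 360° = 288.99° ≈ 289°.

289°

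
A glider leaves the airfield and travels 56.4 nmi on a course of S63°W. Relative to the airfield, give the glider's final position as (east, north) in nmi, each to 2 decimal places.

(-50.25, -25.61)

Leg 1 (S63°W, 56.4 nmi): east 56.4 sin 243° = -50.25, north 56.4 cos 243° = -25.61
Summing: -50.25 nmi east, -25.61 nmi north → (-50.25, -25.61).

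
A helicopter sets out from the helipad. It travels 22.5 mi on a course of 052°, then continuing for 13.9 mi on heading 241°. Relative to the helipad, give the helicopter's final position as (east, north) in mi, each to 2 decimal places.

(5.57, 7.11)

Leg 1 (052°, 22.5 mi): east 22.5 sin 52° = 17.73, north 22.5 cos 52° = 13.85
Leg 2 (241°, 13.9 mi): east 13.9 sin 241° = -12.16, north 13.9 cos 241° = -6.74
Summing: 5.57 mi east, 7.11 mi north → (5.57, 7.11).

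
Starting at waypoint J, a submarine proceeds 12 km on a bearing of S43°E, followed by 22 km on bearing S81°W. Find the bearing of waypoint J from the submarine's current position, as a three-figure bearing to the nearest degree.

048°

Leg 1 (S43°E, 12 km): east 12 sin 137° = 8.18, north 12 cos 137° = -8.78
Leg 2 (S81°W, 22 km): east 22 sin 261° = -21.73, north 22 cos 261° = -3.44
Net displacement: -13.55 east, -12.22 north. Direction back to start is (13.55, 12.22): bearing = atan2(13.55, 12.22) mod 360° = 47.95° ≈ 048°.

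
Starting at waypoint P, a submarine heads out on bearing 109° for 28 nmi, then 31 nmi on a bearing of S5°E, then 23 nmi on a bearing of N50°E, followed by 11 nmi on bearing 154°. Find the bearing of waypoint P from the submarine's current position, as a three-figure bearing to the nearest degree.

Leg 1 (109°, 28 nmi): east 28 sin 109° = 26.47, north 28 cos 109° = -9.12
Leg 2 (S5°E, 31 nmi): east 31 sin 175° = 2.70, north 31 cos 175° = -30.88
Leg 3 (N50°E, 23 nmi): east 23 sin 50° = 17.62, north 23 cos 50° = 14.78
Leg 4 (154°, 11 nmi): east 11 sin 154° = 4.82, north 11 cos 154° = -9.89
Net displacement: 51.62 east, -35.10 north. Direction back to start is (-51.62, 35.10): bearing = atan2(-51.62, 35.10) mod 360° = 304.22° ≈ 304°.

304°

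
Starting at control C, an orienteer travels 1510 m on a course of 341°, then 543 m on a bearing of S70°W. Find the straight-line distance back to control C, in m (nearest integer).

1596 m

Leg 1 (341°, 1510 m): east 1510 sin 341° = -491.61, north 1510 cos 341° = 1427.73
Leg 2 (S70°W, 543 m): east 543 sin 250° = -510.25, north 543 cos 250° = -185.72
Net: -1001.86 east, 1242.02 north. Distance = √((-1001.86)² + (1242.02)²) = 1595.722 m.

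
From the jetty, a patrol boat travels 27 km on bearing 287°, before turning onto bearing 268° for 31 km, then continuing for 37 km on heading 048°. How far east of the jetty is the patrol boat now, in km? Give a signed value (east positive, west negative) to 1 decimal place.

-29.3 km

Leg 1 (287°, 27 km): east 27 sin 287° = -25.82, north 27 cos 287° = 7.89
Leg 2 (268°, 31 km): east 31 sin 268° = -30.98, north 31 cos 268° = -1.08
Leg 3 (048°, 37 km): east 37 sin 48° = 27.50, north 37 cos 48° = 24.76
Net east component: -29.30 km.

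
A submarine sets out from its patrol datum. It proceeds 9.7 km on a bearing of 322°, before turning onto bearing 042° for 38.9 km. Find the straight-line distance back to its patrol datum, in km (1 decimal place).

41.7 km

Leg 1 (322°, 9.7 km): east 9.7 sin 322° = -5.97, north 9.7 cos 322° = 7.64
Leg 2 (042°, 38.9 km): east 38.9 sin 42° = 26.03, north 38.9 cos 42° = 28.91
Net: 20.06 east, 36.55 north. Distance = √((20.06)² + (36.55)²) = 41.693 km.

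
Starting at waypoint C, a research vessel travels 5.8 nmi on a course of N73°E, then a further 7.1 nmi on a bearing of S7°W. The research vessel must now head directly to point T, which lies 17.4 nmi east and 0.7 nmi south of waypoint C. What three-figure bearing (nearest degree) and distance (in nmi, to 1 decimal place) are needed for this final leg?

070°, 13.5 nmi

Leg 1 (N73°E, 5.8 nmi): east 5.8 sin 73° = 5.55, north 5.8 cos 73° = 1.70
Leg 2 (S7°W, 7.1 nmi): east 7.1 sin 187° = -0.87, north 7.1 cos 187° = -7.05
Current position: (4.68, -5.35). Target: (17.4, -0.7). Remaining: Δeast = 12.72, Δnorth = 4.65.
Bearing = atan2(12.72, 4.65) mod 360° = 69.91°; distance = √((12.72)² + (4.65)²) = 13.543 nmi.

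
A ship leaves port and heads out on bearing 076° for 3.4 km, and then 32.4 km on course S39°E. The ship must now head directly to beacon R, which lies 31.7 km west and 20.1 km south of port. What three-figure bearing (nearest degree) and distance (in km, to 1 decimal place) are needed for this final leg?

274°, 55.6 km

Leg 1 (076°, 3.4 km): east 3.4 sin 76° = 3.30, north 3.4 cos 76° = 0.82
Leg 2 (S39°E, 32.4 km): east 32.4 sin 141° = 20.39, north 32.4 cos 141° = -25.18
Current position: (23.69, -24.36). Target: (-31.7, -20.1). Remaining: Δeast = -55.39, Δnorth = 4.26.
Bearing = atan2(-55.39, 4.26) mod 360° = 274.39°; distance = √((-55.39)² + (4.26)²) = 55.552 km.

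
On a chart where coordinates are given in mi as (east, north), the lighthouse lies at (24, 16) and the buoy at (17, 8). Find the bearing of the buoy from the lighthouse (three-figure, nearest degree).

Δeast = 17 − 24 = -7.00; Δnorth = 8 − 16 = -8.00.
Bearing = atan2(Δeast, Δnorth) mod 360° = 221.19° ≈ 221°.

221°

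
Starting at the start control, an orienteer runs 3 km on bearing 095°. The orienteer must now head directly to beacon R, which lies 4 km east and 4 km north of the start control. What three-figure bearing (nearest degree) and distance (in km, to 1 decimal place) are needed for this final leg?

013°, 4.4 km

Leg 1 (095°, 3 km): east 3 sin 95° = 2.99, north 3 cos 95° = -0.26
Current position: (2.99, -0.26). Target: (4, 4). Remaining: Δeast = 1.01, Δnorth = 4.26.
Bearing = atan2(1.01, 4.26) mod 360° = 13.35°; distance = √((1.01)² + (4.26)²) = 4.380 km.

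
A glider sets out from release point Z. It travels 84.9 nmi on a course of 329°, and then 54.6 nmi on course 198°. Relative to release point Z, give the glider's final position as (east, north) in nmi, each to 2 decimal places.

Leg 1 (329°, 84.9 nmi): east 84.9 sin 329° = -43.73, north 84.9 cos 329° = 72.77
Leg 2 (198°, 54.6 nmi): east 54.6 sin 198° = -16.87, north 54.6 cos 198° = -51.93
Summing: -60.60 nmi east, 20.85 nmi north → (-60.60, 20.85).

(-60.60, 20.85)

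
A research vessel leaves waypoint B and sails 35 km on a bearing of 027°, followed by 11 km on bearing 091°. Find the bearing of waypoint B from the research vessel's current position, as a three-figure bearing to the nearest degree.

Leg 1 (027°, 35 km): east 35 sin 27° = 15.89, north 35 cos 27° = 31.19
Leg 2 (091°, 11 km): east 11 sin 91° = 11.00, north 11 cos 91° = -0.19
Net displacement: 26.89 east, 30.99 north. Direction back to start is (-26.89, -30.99): bearing = atan2(-26.89, -30.99) mod 360° = 220.94° ≈ 221°.

221°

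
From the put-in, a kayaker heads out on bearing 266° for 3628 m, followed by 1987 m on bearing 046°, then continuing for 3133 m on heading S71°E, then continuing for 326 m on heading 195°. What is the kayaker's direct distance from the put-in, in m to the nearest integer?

Leg 1 (266°, 3628 m): east 3628 sin 266° = -3619.16, north 3628 cos 266° = -253.08
Leg 2 (046°, 1987 m): east 1987 sin 46° = 1429.33, north 1987 cos 46° = 1380.29
Leg 3 (S71°E, 3133 m): east 3133 sin 109° = 2962.31, north 3133 cos 109° = -1020.01
Leg 4 (195°, 326 m): east 326 sin 195° = -84.38, north 326 cos 195° = -314.89
Net: 688.10 east, -207.69 north. Distance = √((688.10)² + (-207.69)²) = 718.760 m.

719 m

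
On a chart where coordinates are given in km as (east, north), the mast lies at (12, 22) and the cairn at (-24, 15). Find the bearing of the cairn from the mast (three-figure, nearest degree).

259°

Δeast = -24 − 12 = -36.00; Δnorth = 15 − 22 = -7.00.
Bearing = atan2(Δeast, Δnorth) mod 360° = 259.00° ≈ 259°.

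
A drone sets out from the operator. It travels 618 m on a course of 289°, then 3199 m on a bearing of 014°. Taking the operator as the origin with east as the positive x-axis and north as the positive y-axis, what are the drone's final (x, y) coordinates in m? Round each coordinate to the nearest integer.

Leg 1 (289°, 618 m): east 618 sin 289° = -584.33, north 618 cos 289° = 201.20
Leg 2 (014°, 3199 m): east 3199 sin 14° = 773.91, north 3199 cos 14° = 3103.98
Summing: 189.58 m east, 3305.18 m north → (190, 3305).

(190, 3305)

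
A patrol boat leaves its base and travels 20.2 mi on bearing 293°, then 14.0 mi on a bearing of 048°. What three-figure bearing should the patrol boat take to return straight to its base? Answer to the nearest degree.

Leg 1 (293°, 20.2 mi): east 20.2 sin 293° = -18.59, north 20.2 cos 293° = 7.89
Leg 2 (048°, 14.0 mi): east 14.0 sin 48° = 10.40, north 14.0 cos 48° = 9.37
Net displacement: -8.19 east, 17.26 north. Direction back to start is (8.19, -17.26): bearing = atan2(8.19, -17.26) mod 360° = 154.62° ≈ 155°.

155°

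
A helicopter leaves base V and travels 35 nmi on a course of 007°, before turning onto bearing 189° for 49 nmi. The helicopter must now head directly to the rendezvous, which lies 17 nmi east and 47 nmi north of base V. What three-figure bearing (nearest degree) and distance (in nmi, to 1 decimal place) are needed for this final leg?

019°, 64.0 nmi

Leg 1 (007°, 35 nmi): east 35 sin 7° = 4.27, north 35 cos 7° = 34.74
Leg 2 (189°, 49 nmi): east 49 sin 189° = -7.67, north 49 cos 189° = -48.40
Current position: (-3.40, -13.66). Target: (17, 47). Remaining: Δeast = 20.40, Δnorth = 60.66.
Bearing = atan2(20.40, 60.66) mod 360° = 18.59°; distance = √((20.40)² + (60.66)²) = 63.996 nmi.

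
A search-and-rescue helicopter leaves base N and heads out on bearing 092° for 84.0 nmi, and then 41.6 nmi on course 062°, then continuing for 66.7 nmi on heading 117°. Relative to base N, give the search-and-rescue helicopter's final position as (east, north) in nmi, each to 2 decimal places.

Leg 1 (092°, 84.0 nmi): east 84.0 sin 92° = 83.95, north 84.0 cos 92° = -2.93
Leg 2 (062°, 41.6 nmi): east 41.6 sin 62° = 36.73, north 41.6 cos 62° = 19.53
Leg 3 (117°, 66.7 nmi): east 66.7 sin 117° = 59.43, north 66.7 cos 117° = -30.28
Summing: 180.11 nmi east, -13.68 nmi north → (180.11, -13.68).

(180.11, -13.68)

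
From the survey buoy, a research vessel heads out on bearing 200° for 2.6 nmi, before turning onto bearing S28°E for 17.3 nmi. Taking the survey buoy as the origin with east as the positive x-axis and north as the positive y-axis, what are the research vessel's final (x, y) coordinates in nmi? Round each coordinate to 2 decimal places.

Leg 1 (200°, 2.6 nmi): east 2.6 sin 200° = -0.89, north 2.6 cos 200° = -2.44
Leg 2 (S28°E, 17.3 nmi): east 17.3 sin 152° = 8.12, north 17.3 cos 152° = -15.27
Summing: 7.23 nmi east, -17.72 nmi north → (7.23, -17.72).

(7.23, -17.72)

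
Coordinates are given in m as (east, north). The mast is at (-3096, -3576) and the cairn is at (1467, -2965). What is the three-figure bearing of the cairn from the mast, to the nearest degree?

Δeast = 1467 − -3096 = 4563.00; Δnorth = -2965 − -3576 = 611.00.
Bearing = atan2(Δeast, Δnorth) mod 360° = 82.37° ≈ 082°.

082°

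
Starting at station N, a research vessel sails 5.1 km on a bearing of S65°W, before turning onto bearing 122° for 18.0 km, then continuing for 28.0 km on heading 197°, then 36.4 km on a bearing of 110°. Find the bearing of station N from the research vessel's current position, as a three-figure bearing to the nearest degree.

Leg 1 (S65°W, 5.1 km): east 5.1 sin 245° = -4.62, north 5.1 cos 245° = -2.16
Leg 2 (122°, 18.0 km): east 18.0 sin 122° = 15.26, north 18.0 cos 122° = -9.54
Leg 3 (197°, 28.0 km): east 28.0 sin 197° = -8.19, north 28.0 cos 197° = -26.78
Leg 4 (110°, 36.4 km): east 36.4 sin 110° = 34.20, north 36.4 cos 110° = -12.45
Net displacement: 36.66 east, -50.92 north. Direction back to start is (-36.66, 50.92): bearing = atan2(-36.66, 50.92) mod 360° = 324.25° ≈ 324°.

324°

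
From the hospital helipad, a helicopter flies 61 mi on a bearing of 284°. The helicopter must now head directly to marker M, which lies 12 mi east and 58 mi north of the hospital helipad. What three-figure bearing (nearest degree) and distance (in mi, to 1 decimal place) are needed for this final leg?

Leg 1 (284°, 61 mi): east 61 sin 284° = -59.19, north 61 cos 284° = 14.76
Current position: (-59.19, 14.76). Target: (12, 58). Remaining: Δeast = 71.19, Δnorth = 43.24.
Bearing = atan2(71.19, 43.24) mod 360° = 58.72°; distance = √((71.19)² + (43.24)²) = 83.293 mi.

059°, 83.3 mi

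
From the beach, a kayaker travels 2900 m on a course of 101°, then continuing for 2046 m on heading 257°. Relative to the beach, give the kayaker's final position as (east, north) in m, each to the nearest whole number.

Leg 1 (101°, 2900 m): east 2900 sin 101° = 2846.72, north 2900 cos 101° = -553.35
Leg 2 (257°, 2046 m): east 2046 sin 257° = -1993.56, north 2046 cos 257° = -460.25
Summing: 853.16 m east, -1013.60 m north → (853, -1014).

(853, -1014)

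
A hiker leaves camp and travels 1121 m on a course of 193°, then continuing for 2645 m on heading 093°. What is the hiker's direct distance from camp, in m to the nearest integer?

2688 m

Leg 1 (193°, 1121 m): east 1121 sin 193° = -252.17, north 1121 cos 193° = -1092.27
Leg 2 (093°, 2645 m): east 2645 sin 93° = 2641.38, north 2645 cos 93° = -138.43
Net: 2389.20 east, -1230.70 north. Distance = √((2389.20)² + (-1230.70)²) = 2687.548 m.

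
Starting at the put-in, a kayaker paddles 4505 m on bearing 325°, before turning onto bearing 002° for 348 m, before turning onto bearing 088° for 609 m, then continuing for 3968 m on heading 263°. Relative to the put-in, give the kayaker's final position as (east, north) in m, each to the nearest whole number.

Leg 1 (325°, 4505 m): east 4505 sin 325° = -2583.96, north 4505 cos 325° = 3690.28
Leg 2 (002°, 348 m): east 348 sin 2° = 12.15, north 348 cos 2° = 347.79
Leg 3 (088°, 609 m): east 609 sin 88° = 608.63, north 609 cos 88° = 21.25
Leg 4 (263°, 3968 m): east 3968 sin 263° = -3938.42, north 3968 cos 263° = -483.58
Summing: -5901.61 m east, 3575.74 m north → (-5902, 3576).

(-5902, 3576)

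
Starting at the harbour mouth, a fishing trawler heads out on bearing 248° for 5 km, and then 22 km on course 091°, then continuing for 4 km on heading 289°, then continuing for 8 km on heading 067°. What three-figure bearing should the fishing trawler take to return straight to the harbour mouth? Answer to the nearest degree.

264°

Leg 1 (248°, 5 km): east 5 sin 248° = -4.64, north 5 cos 248° = -1.87
Leg 2 (091°, 22 km): east 22 sin 91° = 22.00, north 22 cos 91° = -0.38
Leg 3 (289°, 4 km): east 4 sin 289° = -3.78, north 4 cos 289° = 1.30
Leg 4 (067°, 8 km): east 8 sin 67° = 7.36, north 8 cos 67° = 3.13
Net displacement: 20.94 east, 2.17 north. Direction back to start is (-20.94, -2.17): bearing = atan2(-20.94, -2.17) mod 360° = 264.08° ≈ 264°.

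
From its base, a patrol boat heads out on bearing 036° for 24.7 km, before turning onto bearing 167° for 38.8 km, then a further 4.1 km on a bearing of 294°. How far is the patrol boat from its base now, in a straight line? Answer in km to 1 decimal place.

Leg 1 (036°, 24.7 km): east 24.7 sin 36° = 14.52, north 24.7 cos 36° = 19.98
Leg 2 (167°, 38.8 km): east 38.8 sin 167° = 8.73, north 38.8 cos 167° = -37.81
Leg 3 (294°, 4.1 km): east 4.1 sin 294° = -3.75, north 4.1 cos 294° = 1.67
Net: 19.50 east, -16.16 north. Distance = √((19.50)² + (-16.16)²) = 25.323 km.

25.3 km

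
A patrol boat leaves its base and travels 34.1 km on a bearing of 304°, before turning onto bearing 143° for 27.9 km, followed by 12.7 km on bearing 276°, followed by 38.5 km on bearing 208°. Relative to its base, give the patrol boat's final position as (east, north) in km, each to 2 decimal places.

Leg 1 (304°, 34.1 km): east 34.1 sin 304° = -28.27, north 34.1 cos 304° = 19.07
Leg 2 (143°, 27.9 km): east 27.9 sin 143° = 16.79, north 27.9 cos 143° = -22.28
Leg 3 (276°, 12.7 km): east 12.7 sin 276° = -12.63, north 12.7 cos 276° = 1.33
Leg 4 (208°, 38.5 km): east 38.5 sin 208° = -18.07, north 38.5 cos 208° = -33.99
Summing: -42.18 km east, -35.88 km north → (-42.18, -35.88).

(-42.18, -35.88)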